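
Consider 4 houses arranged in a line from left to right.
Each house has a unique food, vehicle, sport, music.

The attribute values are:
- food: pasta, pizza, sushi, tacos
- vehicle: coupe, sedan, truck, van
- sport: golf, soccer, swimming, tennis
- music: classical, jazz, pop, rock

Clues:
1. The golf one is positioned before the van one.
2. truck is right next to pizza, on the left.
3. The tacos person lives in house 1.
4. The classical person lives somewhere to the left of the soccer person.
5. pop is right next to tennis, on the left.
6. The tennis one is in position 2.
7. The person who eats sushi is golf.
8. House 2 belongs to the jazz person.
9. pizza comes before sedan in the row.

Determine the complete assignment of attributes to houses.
Solution:

House | Food | Vehicle | Sport | Music
--------------------------------------
  1   | tacos | truck | swimming | pop
  2   | pizza | coupe | tennis | jazz
  3   | sushi | sedan | golf | classical
  4   | pasta | van | soccer | rock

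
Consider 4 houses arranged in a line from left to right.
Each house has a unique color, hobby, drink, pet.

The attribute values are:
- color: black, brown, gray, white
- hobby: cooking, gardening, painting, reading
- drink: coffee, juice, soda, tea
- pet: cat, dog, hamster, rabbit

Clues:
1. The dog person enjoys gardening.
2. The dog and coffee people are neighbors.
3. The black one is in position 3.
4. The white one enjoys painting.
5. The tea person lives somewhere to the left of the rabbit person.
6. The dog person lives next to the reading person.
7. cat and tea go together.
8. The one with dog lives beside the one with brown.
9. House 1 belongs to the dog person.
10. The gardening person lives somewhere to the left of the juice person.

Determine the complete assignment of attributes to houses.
Solution:

House | Color | Hobby | Drink | Pet
-----------------------------------
  1   | gray | gardening | soda | dog
  2   | brown | reading | coffee | hamster
  3   | black | cooking | tea | cat
  4   | white | painting | juice | rabbit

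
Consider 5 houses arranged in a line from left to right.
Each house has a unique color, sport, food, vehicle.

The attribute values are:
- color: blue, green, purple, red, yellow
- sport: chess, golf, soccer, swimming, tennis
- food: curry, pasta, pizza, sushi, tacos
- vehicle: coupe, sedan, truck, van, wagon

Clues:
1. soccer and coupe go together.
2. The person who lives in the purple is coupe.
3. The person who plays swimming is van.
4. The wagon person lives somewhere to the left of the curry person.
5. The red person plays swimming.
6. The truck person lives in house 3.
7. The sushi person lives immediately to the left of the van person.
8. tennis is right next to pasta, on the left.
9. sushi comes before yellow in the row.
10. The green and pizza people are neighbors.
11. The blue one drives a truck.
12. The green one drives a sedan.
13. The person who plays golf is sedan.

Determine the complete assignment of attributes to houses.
Solution:

House | Color | Sport | Food | Vehicle
--------------------------------------
  1   | green | golf | sushi | sedan
  2   | red | swimming | pizza | van
  3   | blue | tennis | tacos | truck
  4   | yellow | chess | pasta | wagon
  5   | purple | soccer | curry | coupe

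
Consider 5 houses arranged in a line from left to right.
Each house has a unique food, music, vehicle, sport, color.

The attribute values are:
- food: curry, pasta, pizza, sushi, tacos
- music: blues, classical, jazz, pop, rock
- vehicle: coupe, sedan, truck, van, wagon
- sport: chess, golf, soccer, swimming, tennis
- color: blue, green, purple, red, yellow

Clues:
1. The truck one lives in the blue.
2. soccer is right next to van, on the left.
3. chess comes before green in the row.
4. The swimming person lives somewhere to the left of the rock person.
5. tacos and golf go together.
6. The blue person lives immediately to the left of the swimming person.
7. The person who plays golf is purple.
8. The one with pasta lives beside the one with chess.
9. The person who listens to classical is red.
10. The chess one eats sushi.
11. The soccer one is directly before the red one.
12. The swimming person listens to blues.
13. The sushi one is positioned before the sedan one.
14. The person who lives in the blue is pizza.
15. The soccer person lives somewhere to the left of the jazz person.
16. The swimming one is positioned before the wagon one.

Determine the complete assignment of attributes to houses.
Solution:

House | Food | Music | Vehicle | Sport | Color
----------------------------------------------
  1   | pasta | pop | coupe | soccer | yellow
  2   | sushi | classical | van | chess | red
  3   | pizza | jazz | truck | tennis | blue
  4   | curry | blues | sedan | swimming | green
  5   | tacos | rock | wagon | golf | purple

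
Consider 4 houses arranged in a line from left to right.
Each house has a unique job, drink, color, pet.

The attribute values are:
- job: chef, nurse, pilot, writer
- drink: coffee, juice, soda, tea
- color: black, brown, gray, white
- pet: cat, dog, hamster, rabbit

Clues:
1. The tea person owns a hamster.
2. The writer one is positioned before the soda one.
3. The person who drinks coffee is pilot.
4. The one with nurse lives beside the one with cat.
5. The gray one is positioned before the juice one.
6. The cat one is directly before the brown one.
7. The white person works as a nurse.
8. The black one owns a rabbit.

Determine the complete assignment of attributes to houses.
Solution:

House | Job | Drink | Color | Pet
---------------------------------
  1   | nurse | tea | white | hamster
  2   | pilot | coffee | gray | cat
  3   | writer | juice | brown | dog
  4   | chef | soda | black | rabbit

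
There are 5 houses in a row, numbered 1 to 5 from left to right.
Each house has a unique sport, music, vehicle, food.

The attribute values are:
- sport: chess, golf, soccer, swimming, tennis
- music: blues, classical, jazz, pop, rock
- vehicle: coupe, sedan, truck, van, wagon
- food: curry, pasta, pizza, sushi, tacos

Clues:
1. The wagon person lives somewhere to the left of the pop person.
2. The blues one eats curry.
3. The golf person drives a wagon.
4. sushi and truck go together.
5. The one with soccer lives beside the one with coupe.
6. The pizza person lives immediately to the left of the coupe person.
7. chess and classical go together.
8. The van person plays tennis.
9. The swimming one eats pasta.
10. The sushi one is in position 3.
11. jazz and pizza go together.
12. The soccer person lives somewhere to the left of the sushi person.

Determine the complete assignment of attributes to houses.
Solution:

House | Sport | Music | Vehicle | Food
--------------------------------------
  1   | soccer | jazz | sedan | pizza
  2   | swimming | rock | coupe | pasta
  3   | chess | classical | truck | sushi
  4   | golf | blues | wagon | curry
  5   | tennis | pop | van | tacos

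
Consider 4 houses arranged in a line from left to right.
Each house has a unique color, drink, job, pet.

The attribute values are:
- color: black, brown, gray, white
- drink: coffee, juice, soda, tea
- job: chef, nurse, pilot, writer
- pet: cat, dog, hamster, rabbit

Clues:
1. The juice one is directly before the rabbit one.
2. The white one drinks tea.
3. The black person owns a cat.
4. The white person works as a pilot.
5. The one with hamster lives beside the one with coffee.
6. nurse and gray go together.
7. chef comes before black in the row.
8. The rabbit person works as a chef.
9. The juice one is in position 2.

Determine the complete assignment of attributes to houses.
Solution:

House | Color | Drink | Job | Pet
---------------------------------
  1   | white | tea | pilot | dog
  2   | gray | juice | nurse | hamster
  3   | brown | coffee | chef | rabbit
  4   | black | soda | writer | cat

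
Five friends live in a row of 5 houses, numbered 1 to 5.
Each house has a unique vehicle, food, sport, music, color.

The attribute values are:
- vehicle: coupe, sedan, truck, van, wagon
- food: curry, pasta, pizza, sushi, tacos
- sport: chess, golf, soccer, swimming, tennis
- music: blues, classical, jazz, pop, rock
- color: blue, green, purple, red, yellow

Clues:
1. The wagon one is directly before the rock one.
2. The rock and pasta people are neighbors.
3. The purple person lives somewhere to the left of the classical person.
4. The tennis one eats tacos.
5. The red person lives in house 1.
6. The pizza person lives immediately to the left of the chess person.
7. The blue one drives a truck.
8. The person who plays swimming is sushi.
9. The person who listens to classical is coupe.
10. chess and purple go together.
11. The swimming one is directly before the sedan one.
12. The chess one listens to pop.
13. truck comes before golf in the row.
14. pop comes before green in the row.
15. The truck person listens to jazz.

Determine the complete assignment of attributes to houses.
Solution:

House | Vehicle | Food | Sport | Music | Color
----------------------------------------------
  1   | wagon | sushi | swimming | blues | red
  2   | sedan | pizza | soccer | rock | yellow
  3   | van | pasta | chess | pop | purple
  4   | truck | tacos | tennis | jazz | blue
  5   | coupe | curry | golf | classical | green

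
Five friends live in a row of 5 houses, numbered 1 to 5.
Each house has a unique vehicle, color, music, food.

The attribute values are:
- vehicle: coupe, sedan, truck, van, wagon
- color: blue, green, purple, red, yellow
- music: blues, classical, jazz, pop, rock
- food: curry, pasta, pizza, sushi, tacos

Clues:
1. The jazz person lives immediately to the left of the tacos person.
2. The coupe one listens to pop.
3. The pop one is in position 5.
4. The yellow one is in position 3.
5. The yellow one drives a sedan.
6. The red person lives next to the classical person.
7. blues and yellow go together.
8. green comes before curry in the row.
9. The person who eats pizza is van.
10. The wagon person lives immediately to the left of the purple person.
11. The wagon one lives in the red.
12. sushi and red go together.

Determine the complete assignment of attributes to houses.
Solution:

House | Vehicle | Color | Music | Food
--------------------------------------
  1   | wagon | red | jazz | sushi
  2   | truck | purple | classical | tacos
  3   | sedan | yellow | blues | pasta
  4   | van | green | rock | pizza
  5   | coupe | blue | pop | curry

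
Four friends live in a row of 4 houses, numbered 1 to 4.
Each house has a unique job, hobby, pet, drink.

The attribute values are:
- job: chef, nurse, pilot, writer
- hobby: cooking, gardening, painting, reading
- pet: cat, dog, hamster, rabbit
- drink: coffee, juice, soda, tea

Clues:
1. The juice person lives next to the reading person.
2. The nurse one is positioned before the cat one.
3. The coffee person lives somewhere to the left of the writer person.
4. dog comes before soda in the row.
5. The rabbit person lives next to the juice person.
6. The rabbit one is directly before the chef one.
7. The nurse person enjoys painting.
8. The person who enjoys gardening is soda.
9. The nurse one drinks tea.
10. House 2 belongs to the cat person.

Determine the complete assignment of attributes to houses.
Solution:

House | Job | Hobby | Pet | Drink
---------------------------------
  1   | nurse | painting | rabbit | tea
  2   | chef | cooking | cat | juice
  3   | pilot | reading | dog | coffee
  4   | writer | gardening | hamster | soda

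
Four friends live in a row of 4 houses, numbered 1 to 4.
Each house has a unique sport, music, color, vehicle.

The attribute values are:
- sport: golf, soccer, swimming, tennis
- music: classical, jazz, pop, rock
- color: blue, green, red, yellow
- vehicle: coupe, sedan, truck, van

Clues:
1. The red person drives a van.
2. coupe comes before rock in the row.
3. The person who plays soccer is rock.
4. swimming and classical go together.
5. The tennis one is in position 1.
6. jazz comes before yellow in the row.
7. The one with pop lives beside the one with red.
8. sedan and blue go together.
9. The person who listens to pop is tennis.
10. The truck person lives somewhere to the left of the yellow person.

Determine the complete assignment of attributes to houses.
Solution:

House | Sport | Music | Color | Vehicle
---------------------------------------
  1   | tennis | pop | green | truck
  2   | golf | jazz | red | van
  3   | swimming | classical | yellow | coupe
  4   | soccer | rock | blue | sedan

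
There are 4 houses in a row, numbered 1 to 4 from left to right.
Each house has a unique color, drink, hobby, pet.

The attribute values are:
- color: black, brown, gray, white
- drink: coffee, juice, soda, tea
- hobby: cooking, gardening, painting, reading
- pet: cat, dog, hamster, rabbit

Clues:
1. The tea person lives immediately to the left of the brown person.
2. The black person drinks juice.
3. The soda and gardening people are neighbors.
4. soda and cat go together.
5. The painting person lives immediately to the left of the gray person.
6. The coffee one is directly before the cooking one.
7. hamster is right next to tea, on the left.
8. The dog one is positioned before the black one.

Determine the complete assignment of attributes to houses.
Solution:

House | Color | Drink | Hobby | Pet
-----------------------------------
  1   | white | coffee | painting | hamster
  2   | gray | tea | cooking | dog
  3   | brown | soda | reading | cat
  4   | black | juice | gardening | rabbit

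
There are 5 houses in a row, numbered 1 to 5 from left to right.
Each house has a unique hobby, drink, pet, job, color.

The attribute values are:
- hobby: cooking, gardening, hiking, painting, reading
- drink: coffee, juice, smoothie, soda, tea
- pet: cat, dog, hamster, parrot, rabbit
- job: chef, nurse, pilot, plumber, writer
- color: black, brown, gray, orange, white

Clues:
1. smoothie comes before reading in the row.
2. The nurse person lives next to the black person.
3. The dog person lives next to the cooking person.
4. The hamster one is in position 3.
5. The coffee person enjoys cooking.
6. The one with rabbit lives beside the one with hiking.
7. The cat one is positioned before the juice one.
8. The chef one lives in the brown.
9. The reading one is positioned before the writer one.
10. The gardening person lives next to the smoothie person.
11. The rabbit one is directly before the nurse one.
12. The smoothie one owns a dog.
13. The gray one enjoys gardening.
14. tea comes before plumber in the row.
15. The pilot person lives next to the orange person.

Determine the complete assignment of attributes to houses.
Solution:

House | Hobby | Drink | Pet | Job | Color
-----------------------------------------
  1   | gardening | tea | rabbit | pilot | gray
  2   | hiking | smoothie | dog | nurse | orange
  3   | cooking | coffee | hamster | plumber | black
  4   | reading | soda | cat | chef | brown
  5   | painting | juice | parrot | writer | white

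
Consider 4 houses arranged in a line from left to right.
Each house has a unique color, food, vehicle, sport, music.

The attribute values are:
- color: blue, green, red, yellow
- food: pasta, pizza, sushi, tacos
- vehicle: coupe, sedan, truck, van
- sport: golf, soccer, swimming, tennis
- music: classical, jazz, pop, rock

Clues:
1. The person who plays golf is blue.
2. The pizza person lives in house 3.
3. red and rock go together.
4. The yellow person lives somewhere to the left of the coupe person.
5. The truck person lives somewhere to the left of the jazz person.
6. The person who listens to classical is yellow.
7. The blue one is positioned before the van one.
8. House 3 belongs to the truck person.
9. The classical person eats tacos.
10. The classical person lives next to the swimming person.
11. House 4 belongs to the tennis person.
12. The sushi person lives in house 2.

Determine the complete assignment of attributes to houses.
Solution:

House | Color | Food | Vehicle | Sport | Music
----------------------------------------------
  1   | yellow | tacos | sedan | soccer | classical
  2   | red | sushi | coupe | swimming | rock
  3   | blue | pizza | truck | golf | pop
  4   | green | pasta | van | tennis | jazz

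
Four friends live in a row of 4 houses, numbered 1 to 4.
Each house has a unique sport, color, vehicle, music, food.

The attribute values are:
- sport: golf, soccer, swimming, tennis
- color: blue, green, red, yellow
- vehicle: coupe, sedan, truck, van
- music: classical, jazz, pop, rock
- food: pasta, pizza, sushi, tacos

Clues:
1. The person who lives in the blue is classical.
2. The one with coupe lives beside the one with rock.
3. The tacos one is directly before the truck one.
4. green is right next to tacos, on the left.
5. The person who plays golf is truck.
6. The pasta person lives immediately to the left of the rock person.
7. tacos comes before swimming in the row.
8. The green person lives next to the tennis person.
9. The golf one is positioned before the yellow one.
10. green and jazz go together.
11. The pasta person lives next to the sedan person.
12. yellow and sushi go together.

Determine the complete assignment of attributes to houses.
Solution:

House | Sport | Color | Vehicle | Music | Food
----------------------------------------------
  1   | soccer | green | coupe | jazz | pasta
  2   | tennis | red | sedan | rock | tacos
  3   | golf | blue | truck | classical | pizza
  4   | swimming | yellow | van | pop | sushi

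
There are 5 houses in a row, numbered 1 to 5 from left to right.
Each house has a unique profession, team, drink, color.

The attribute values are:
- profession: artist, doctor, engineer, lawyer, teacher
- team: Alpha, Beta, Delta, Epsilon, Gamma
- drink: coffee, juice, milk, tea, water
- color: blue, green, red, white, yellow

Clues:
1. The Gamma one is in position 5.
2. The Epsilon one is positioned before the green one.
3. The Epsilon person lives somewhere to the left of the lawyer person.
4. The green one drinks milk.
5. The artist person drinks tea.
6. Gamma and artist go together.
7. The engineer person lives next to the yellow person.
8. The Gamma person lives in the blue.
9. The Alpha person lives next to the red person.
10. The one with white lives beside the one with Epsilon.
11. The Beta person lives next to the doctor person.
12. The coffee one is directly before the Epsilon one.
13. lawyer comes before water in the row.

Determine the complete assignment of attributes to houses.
Solution:

House | Profession | Team | Drink | Color
-----------------------------------------
  1   | engineer | Beta | coffee | white
  2   | doctor | Epsilon | juice | yellow
  3   | lawyer | Alpha | milk | green
  4   | teacher | Delta | water | red
  5   | artist | Gamma | tea | blue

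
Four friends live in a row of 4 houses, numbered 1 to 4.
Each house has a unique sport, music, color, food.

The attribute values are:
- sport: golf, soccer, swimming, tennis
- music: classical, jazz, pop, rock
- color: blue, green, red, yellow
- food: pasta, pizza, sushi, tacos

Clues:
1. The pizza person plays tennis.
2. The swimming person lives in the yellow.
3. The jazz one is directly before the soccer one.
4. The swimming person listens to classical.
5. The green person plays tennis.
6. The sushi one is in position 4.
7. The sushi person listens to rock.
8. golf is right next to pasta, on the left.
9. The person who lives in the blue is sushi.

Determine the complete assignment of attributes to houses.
Solution:

House | Sport | Music | Color | Food
------------------------------------
  1   | golf | pop | red | tacos
  2   | swimming | classical | yellow | pasta
  3   | tennis | jazz | green | pizza
  4   | soccer | rock | blue | sushi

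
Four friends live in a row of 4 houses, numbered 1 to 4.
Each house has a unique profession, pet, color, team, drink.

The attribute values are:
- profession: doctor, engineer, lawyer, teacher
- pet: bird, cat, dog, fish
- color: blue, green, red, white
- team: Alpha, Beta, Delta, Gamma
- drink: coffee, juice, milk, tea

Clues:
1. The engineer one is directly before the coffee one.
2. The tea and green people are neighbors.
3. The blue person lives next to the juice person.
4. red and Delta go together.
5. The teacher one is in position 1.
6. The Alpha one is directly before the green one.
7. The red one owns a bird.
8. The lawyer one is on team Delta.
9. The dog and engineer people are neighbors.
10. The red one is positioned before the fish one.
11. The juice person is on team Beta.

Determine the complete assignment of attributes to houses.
Solution:

House | Profession | Pet | Color | Team | Drink
-----------------------------------------------
  1   | teacher | dog | blue | Alpha | tea
  2   | engineer | cat | green | Beta | juice
  3   | lawyer | bird | red | Delta | coffee
  4   | doctor | fish | white | Gamma | milk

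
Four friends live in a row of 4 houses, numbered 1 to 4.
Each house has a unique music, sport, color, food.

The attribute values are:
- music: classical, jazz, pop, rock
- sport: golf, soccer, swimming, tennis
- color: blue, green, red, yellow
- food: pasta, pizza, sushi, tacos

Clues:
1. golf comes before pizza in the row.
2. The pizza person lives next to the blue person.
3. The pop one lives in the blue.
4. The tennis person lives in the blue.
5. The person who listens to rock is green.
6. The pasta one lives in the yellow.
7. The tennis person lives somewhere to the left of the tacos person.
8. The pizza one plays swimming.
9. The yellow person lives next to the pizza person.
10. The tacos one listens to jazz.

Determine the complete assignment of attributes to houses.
Solution:

House | Music | Sport | Color | Food
------------------------------------
  1   | classical | golf | yellow | pasta
  2   | rock | swimming | green | pizza
  3   | pop | tennis | blue | sushi
  4   | jazz | soccer | red | tacos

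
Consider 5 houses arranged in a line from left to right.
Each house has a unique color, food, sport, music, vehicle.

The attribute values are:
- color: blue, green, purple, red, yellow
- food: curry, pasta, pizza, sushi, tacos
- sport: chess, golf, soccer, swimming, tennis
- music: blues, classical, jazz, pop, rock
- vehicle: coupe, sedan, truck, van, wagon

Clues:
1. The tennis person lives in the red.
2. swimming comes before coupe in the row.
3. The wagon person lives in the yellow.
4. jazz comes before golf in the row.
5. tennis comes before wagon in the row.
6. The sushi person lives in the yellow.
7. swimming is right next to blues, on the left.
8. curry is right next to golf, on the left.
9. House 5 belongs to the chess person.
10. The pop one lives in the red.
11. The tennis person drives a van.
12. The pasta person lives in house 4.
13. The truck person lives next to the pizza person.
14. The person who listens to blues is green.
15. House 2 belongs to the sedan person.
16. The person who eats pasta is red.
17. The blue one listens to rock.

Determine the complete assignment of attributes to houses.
Solution:

House | Color | Food | Sport | Music | Vehicle
----------------------------------------------
  1   | purple | curry | swimming | jazz | truck
  2   | green | pizza | golf | blues | sedan
  3   | blue | tacos | soccer | rock | coupe
  4   | red | pasta | tennis | pop | van
  5   | yellow | sushi | chess | classical | wagon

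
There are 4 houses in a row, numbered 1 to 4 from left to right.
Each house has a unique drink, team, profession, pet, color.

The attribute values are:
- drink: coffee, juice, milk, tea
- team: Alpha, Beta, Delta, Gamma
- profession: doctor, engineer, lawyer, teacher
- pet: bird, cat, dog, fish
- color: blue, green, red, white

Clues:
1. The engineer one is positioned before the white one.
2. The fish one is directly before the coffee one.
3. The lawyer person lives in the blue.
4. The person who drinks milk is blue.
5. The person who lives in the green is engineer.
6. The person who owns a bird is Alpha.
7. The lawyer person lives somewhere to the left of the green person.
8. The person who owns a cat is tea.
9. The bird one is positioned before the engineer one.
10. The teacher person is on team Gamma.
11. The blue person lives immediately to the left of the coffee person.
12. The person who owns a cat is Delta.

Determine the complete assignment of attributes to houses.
Solution:

House | Drink | Team | Profession | Pet | Color
-----------------------------------------------
  1   | milk | Beta | lawyer | fish | blue
  2   | coffee | Alpha | doctor | bird | red
  3   | tea | Delta | engineer | cat | green
  4   | juice | Gamma | teacher | dog | white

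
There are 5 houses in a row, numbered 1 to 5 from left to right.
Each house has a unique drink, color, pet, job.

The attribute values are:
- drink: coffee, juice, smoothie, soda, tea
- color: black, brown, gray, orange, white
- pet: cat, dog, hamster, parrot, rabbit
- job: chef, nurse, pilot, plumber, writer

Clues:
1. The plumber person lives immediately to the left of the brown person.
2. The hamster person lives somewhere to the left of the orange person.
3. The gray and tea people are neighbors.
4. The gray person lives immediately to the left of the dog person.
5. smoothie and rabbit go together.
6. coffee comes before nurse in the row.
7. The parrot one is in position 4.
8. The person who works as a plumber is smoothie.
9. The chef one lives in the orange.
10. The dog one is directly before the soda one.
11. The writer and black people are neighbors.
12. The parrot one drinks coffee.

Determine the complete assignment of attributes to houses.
Solution:

House | Drink | Color | Pet | Job
---------------------------------
  1   | smoothie | gray | rabbit | plumber
  2   | tea | brown | dog | writer
  3   | soda | black | hamster | pilot
  4   | coffee | orange | parrot | chef
  5   | juice | white | cat | nurse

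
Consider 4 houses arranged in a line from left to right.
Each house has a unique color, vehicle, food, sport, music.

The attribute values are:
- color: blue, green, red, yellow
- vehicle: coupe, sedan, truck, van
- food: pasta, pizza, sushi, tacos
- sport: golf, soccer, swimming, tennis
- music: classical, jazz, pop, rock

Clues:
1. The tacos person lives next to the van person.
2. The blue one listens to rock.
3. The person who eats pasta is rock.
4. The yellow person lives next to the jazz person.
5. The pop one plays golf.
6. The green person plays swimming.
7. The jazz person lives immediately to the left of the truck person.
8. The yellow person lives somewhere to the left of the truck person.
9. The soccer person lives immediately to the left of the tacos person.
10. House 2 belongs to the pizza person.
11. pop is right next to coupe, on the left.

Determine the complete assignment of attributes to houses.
Solution:

House | Color | Vehicle | Food | Sport | Music
----------------------------------------------
  1   | yellow | sedan | sushi | golf | pop
  2   | red | coupe | pizza | soccer | jazz
  3   | green | truck | tacos | swimming | classical
  4   | blue | van | pasta | tennis | rock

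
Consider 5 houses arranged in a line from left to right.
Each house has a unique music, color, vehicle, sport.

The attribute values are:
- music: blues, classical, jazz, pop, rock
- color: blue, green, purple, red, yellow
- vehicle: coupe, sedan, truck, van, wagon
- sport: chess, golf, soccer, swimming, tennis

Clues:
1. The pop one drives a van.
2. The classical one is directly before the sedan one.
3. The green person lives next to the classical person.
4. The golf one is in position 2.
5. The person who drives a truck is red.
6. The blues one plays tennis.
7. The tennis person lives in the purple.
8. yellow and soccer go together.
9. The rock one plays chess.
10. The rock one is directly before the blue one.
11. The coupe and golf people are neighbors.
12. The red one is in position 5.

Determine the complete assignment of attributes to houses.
Solution:

House | Music | Color | Vehicle | Sport
---------------------------------------
  1   | rock | green | coupe | chess
  2   | classical | blue | wagon | golf
  3   | blues | purple | sedan | tennis
  4   | pop | yellow | van | soccer
  5   | jazz | red | truck | swimming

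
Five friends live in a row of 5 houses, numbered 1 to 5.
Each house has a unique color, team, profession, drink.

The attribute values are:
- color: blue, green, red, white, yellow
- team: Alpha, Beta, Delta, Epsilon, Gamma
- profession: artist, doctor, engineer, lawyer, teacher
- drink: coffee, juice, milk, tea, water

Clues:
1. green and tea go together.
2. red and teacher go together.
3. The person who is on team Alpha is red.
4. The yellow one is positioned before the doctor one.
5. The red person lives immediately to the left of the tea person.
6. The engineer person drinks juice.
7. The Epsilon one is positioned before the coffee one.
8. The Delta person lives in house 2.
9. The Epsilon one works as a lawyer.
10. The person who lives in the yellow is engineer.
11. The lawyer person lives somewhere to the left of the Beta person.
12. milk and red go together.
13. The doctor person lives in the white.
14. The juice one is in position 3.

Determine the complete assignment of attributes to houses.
Solution:

House | Color | Team | Profession | Drink
-----------------------------------------
  1   | red | Alpha | teacher | milk
  2   | green | Delta | artist | tea
  3   | yellow | Gamma | engineer | juice
  4   | blue | Epsilon | lawyer | water
  5   | white | Beta | doctor | coffee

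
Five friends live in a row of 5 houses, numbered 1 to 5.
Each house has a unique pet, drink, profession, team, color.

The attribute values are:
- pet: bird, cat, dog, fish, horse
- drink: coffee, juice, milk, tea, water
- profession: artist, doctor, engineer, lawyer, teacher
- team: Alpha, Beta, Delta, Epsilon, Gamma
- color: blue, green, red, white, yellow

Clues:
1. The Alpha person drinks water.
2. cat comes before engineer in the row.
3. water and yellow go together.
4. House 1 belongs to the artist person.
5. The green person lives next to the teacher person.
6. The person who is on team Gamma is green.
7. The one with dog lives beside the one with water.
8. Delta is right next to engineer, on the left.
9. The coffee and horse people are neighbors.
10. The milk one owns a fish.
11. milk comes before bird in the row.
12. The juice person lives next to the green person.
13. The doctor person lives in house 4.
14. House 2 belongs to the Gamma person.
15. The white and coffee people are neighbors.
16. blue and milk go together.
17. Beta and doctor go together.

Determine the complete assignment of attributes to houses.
Solution:

House | Pet | Drink | Profession | Team | Color
-----------------------------------------------
  1   | cat | juice | artist | Delta | white
  2   | dog | coffee | engineer | Gamma | green
  3   | horse | water | teacher | Alpha | yellow
  4   | fish | milk | doctor | Beta | blue
  5   | bird | tea | lawyer | Epsilon | red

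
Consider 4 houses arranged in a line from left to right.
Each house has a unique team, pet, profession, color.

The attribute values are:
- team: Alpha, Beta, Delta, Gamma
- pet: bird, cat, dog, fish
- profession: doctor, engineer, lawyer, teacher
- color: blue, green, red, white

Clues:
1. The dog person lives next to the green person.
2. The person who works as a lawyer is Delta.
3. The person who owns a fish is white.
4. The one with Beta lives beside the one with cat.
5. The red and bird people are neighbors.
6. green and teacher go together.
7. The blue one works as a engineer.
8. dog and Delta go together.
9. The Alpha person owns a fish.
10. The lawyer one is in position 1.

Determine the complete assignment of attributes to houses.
Solution:

House | Team | Pet | Profession | Color
---------------------------------------
  1   | Delta | dog | lawyer | red
  2   | Beta | bird | teacher | green
  3   | Gamma | cat | engineer | blue
  4   | Alpha | fish | doctor | white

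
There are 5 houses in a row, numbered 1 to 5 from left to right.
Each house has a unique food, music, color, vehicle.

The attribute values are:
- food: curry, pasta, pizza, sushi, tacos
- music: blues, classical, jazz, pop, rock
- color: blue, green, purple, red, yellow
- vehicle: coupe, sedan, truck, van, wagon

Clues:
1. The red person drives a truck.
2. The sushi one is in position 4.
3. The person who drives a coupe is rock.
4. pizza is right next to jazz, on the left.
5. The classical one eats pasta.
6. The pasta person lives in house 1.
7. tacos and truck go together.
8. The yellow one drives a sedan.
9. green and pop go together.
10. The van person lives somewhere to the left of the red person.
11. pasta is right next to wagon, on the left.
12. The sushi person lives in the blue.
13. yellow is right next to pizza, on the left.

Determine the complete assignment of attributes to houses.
Solution:

House | Food | Music | Color | Vehicle
--------------------------------------
  1   | pasta | classical | yellow | sedan
  2   | pizza | pop | green | wagon
  3   | curry | jazz | purple | van
  4   | sushi | rock | blue | coupe
  5   | tacos | blues | red | truck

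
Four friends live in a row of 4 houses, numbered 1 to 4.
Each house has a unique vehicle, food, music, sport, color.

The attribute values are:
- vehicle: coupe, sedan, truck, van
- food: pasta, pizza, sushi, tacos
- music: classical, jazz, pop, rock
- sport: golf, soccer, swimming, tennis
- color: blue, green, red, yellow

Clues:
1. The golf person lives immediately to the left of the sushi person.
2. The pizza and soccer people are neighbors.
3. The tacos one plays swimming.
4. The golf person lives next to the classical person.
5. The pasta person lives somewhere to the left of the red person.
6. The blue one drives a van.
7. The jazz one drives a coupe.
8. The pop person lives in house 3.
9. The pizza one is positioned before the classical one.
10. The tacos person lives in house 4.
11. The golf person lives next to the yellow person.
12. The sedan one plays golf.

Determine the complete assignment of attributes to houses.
Solution:

House | Vehicle | Food | Music | Sport | Color
----------------------------------------------
  1   | sedan | pizza | rock | golf | green
  2   | truck | sushi | classical | soccer | yellow
  3   | van | pasta | pop | tennis | blue
  4   | coupe | tacos | jazz | swimming | red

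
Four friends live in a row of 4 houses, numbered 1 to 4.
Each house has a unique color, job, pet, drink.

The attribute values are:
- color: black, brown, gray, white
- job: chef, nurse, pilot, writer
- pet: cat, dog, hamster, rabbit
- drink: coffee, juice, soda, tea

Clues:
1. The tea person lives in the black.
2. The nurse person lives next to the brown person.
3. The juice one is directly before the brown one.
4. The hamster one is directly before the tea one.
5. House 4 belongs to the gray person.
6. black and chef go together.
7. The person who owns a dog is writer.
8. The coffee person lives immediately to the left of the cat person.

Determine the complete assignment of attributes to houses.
Solution:

House | Color | Job | Pet | Drink
---------------------------------
  1   | white | nurse | rabbit | juice
  2   | brown | pilot | hamster | coffee
  3   | black | chef | cat | tea
  4   | gray | writer | dog | soda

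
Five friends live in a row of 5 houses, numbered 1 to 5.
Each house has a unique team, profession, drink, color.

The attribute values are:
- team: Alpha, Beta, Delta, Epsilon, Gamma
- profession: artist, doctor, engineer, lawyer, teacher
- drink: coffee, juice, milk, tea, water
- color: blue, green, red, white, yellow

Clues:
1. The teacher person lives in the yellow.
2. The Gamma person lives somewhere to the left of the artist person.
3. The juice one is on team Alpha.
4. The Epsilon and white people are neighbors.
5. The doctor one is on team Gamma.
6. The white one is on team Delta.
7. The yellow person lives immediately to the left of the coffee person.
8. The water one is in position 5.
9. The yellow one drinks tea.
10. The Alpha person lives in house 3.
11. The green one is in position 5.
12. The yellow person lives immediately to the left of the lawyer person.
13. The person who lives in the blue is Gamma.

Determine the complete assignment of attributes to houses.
Solution:

House | Team | Profession | Drink | Color
-----------------------------------------
  1   | Epsilon | teacher | tea | yellow
  2   | Delta | lawyer | coffee | white
  3   | Alpha | engineer | juice | red
  4   | Gamma | doctor | milk | blue
  5   | Beta | artist | water | green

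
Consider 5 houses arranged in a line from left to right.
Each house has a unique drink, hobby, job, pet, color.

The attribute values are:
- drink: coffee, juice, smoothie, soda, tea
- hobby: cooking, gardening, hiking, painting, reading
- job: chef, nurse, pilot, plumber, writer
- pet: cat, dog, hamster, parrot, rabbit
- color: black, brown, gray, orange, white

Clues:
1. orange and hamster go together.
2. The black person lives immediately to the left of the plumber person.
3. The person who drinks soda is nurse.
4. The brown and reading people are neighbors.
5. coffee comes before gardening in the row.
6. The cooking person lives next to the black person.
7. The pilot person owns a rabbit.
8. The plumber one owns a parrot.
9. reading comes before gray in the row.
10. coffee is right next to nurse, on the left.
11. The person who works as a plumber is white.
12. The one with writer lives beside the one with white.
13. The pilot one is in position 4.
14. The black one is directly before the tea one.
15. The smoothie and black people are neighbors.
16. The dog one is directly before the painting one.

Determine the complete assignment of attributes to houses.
Solution:

House | Drink | Hobby | Job | Pet | Color
-----------------------------------------
  1   | smoothie | cooking | chef | cat | brown
  2   | juice | reading | writer | dog | black
  3   | tea | painting | plumber | parrot | white
  4   | coffee | hiking | pilot | rabbit | gray
  5   | soda | gardening | nurse | hamster | orange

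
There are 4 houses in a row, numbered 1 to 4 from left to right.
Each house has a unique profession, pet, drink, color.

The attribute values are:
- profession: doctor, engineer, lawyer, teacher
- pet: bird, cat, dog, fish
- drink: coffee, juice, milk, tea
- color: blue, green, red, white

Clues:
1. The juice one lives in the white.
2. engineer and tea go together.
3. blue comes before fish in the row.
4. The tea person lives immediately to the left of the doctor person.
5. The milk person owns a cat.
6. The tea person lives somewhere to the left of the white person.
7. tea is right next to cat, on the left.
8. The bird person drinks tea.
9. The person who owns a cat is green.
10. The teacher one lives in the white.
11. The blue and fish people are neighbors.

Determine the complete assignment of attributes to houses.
Solution:

House | Profession | Pet | Drink | Color
----------------------------------------
  1   | engineer | bird | tea | red
  2   | doctor | cat | milk | green
  3   | lawyer | dog | coffee | blue
  4   | teacher | fish | juice | white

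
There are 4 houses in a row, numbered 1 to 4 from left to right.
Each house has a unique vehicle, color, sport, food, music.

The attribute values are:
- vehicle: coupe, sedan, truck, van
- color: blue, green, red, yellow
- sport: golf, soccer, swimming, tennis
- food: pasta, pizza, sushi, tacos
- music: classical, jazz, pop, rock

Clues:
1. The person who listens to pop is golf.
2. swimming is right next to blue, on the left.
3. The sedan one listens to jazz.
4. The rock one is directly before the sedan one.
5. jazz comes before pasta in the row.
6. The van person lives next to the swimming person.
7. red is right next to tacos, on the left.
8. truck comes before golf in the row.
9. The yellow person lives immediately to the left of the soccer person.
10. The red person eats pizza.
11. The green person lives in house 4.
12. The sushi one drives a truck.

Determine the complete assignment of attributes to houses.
Solution:

House | Vehicle | Color | Sport | Food | Music
----------------------------------------------
  1   | van | red | tennis | pizza | rock
  2   | sedan | yellow | swimming | tacos | jazz
  3   | truck | blue | soccer | sushi | classical
  4   | coupe | green | golf | pasta | pop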